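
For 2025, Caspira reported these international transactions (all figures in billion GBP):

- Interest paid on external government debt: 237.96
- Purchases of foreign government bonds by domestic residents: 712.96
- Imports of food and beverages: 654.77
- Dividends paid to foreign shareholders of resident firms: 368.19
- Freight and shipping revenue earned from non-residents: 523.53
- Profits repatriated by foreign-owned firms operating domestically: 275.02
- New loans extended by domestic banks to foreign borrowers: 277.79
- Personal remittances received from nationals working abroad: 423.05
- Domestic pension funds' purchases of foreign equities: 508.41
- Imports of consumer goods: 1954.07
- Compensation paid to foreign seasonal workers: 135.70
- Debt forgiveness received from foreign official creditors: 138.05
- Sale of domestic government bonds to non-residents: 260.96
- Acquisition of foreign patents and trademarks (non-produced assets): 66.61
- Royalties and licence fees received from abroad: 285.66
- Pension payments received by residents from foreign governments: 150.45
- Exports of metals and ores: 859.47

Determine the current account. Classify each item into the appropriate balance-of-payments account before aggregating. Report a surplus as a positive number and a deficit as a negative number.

-1383.55

Goods: -654.77 + 859.47 - 1954.07 = -1749.37
Services: 285.66 + 523.53 = 809.19
Primary income: -275.02 - 368.19 - 237.96 - 135.70 = -1016.87
Secondary income: 150.45 + 423.05 = 573.50
Current account = (-1749.37) + 809.19 + (-1016.87) + 573.50 = -1383.55
(Excluded from the current account — financial account: purchases of foreign government bonds by domestic residents 712.96, new loans extended by domestic banks to foreign borrowers 277.79, domestic pension funds' purchases of foreign equities 508.41, sale of domestic government bonds to non-residents 260.96; capital account: debt forgiveness received from foreign official creditors 138.05, acquisition of foreign patents and trademarks (non-produced assets) 66.61.)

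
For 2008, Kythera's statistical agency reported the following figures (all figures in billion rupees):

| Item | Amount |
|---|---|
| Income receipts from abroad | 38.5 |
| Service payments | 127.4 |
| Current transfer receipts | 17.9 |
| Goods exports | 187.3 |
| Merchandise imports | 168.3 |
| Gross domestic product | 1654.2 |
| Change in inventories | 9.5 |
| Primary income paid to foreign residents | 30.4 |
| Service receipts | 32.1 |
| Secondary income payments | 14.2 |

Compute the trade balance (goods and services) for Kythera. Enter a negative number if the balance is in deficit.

Goods balance = 187.3 - 168.3 = 19.0
Services balance = 32.1 - 127.4 = -95.3
Trade balance (goods + services) = 19.0 + (-95.3) = -76.3

-76.3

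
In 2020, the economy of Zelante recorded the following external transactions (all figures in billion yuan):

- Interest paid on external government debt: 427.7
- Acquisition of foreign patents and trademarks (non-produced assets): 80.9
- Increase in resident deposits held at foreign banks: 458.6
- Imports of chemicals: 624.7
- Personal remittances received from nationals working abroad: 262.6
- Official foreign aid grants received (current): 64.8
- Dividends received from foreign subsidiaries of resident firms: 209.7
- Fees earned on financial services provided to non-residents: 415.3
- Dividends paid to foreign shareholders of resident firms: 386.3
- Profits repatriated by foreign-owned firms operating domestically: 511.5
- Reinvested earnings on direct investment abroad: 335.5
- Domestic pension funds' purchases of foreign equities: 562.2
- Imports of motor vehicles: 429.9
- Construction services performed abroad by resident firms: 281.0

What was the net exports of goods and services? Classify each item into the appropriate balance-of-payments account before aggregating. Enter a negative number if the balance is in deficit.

Goods: -624.7 - 429.9 = -1054.6
Services: 415.3 + 281.0 = 696.3
Trade balance = -1054.6 + 696.3 = -358.3
(Excluded from the trade balance — primary income: interest paid on external government debt 427.7, dividends received from foreign subsidiaries of resident firms 209.7, dividends paid to foreign shareholders of resident firms 386.3, profits repatriated by foreign-owned firms operating domestically 511.5, reinvested earnings on direct investment abroad 335.5; capital account: acquisition of foreign patents and trademarks (non-produced assets) 80.9; financial account: increase in resident deposits held at foreign banks 458.6, domestic pension funds' purchases of foreign equities 562.2; secondary income: personal remittances received from nationals working abroad 262.6, official foreign aid grants received (current) 64.8.)

-358.3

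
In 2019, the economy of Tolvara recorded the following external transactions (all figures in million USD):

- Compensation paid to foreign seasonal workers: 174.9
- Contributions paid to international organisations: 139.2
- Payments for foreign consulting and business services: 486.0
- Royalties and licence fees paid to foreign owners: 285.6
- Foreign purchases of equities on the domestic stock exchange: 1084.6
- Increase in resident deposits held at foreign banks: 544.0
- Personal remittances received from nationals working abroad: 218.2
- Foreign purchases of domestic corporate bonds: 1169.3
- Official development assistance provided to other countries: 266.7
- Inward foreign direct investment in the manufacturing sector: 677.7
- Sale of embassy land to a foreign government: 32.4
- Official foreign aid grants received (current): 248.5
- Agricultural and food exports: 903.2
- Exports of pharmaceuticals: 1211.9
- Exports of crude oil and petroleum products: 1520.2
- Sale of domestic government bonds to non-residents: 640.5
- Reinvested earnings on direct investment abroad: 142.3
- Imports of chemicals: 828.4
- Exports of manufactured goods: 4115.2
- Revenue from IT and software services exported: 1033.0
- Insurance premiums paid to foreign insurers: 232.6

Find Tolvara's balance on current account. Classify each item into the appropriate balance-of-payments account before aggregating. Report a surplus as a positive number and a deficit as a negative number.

6979.1

Goods: 1211.9 + 1520.2 + 903.2 - 828.4 + 4115.2 = 6922.1
Services: -232.6 - 486.0 + 1033.0 - 285.6 = 28.8
Primary income: 142.3 - 174.9 = -32.6
Secondary income: 218.2 - 266.7 + 248.5 - 139.2 = 60.8
Current account = 6922.1 + 28.8 + (-32.6) + 60.8 = 6979.1
(Excluded from the current account — financial account: foreign purchases of equities on the domestic stock exchange 1084.6, increase in resident deposits held at foreign banks 544.0, foreign purchases of domestic corporate bonds 1169.3, inward foreign direct investment in the manufacturing sector 677.7, sale of domestic government bonds to non-residents 640.5; capital account: sale of embassy land to a foreign government 32.4.)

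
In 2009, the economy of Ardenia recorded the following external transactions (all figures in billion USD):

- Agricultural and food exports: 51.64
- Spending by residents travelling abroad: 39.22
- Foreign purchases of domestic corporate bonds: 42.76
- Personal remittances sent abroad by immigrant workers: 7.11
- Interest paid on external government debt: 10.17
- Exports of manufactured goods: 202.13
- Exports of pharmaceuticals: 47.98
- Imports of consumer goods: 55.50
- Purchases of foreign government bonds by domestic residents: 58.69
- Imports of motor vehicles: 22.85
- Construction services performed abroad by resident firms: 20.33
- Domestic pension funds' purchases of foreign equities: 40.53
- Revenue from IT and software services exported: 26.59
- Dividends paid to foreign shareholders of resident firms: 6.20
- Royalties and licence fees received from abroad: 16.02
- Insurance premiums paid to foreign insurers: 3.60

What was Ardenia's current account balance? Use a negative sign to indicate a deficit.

220.04

Goods: 202.13 + 51.64 - 55.50 + 47.98 - 22.85 = 223.40
Services: 16.02 + 20.33 + 26.59 - 39.22 - 3.60 = 20.12
Primary income: -10.17 - 6.20 = -16.37
Secondary income: -7.11
Current account = 223.40 + 20.12 + (-16.37) + (-7.11) = 220.04
(Excluded from the current account — financial account: foreign purchases of domestic corporate bonds 42.76, purchases of foreign government bonds by domestic residents 58.69, domestic pension funds' purchases of foreign equities 40.53.)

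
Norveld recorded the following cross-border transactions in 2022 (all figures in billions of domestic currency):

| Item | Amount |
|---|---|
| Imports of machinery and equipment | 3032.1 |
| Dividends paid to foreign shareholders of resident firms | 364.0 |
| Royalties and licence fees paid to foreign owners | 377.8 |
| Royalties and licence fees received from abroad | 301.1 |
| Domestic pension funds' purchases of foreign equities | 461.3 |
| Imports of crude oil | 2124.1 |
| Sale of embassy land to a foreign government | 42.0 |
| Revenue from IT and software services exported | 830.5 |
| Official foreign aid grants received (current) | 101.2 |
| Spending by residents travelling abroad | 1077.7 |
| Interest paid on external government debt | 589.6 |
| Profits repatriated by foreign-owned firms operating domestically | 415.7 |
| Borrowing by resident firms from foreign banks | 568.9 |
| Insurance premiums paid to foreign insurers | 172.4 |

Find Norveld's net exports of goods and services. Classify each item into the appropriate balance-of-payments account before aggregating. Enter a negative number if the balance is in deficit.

Goods: -2124.1 - 3032.1 = -5156.2
Services: -377.8 - 172.4 + 301.1 + 830.5 - 1077.7 = -496.3
Trade balance = -5156.2 + (-496.3) = -5652.5
(Excluded from the trade balance — primary income: dividends paid to foreign shareholders of resident firms 364.0, interest paid on external government debt 589.6, profits repatriated by foreign-owned firms operating domestically 415.7; financial account: domestic pension funds' purchases of foreign equities 461.3, borrowing by resident firms from foreign banks 568.9; capital account: sale of embassy land to a foreign government 42.0; secondary income: official foreign aid grants received (current) 101.2.)

-5652.5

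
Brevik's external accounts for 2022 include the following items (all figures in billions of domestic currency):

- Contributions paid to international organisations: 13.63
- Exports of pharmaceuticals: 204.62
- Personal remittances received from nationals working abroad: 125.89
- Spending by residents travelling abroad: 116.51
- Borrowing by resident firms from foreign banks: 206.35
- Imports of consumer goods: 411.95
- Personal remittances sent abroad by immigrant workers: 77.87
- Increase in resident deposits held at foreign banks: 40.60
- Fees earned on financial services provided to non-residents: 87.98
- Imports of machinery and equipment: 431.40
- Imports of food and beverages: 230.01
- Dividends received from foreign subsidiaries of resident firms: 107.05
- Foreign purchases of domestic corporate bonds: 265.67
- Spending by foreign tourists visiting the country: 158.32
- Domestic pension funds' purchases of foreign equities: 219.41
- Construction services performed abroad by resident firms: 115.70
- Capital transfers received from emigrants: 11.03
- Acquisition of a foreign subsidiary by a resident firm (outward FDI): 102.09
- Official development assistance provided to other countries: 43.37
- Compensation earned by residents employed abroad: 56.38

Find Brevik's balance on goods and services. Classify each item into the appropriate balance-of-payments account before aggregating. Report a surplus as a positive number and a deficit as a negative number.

Goods: -431.40 + 204.62 - 230.01 - 411.95 = -868.74
Services: 115.70 + 158.32 + 87.98 - 116.51 = 245.49
Trade balance = -868.74 + 245.49 = -623.25
(Excluded from the trade balance — secondary income: contributions paid to international organisations 13.63, personal remittances received from nationals working abroad 125.89, personal remittances sent abroad by immigrant workers 77.87, official development assistance provided to other countries 43.37; financial account: borrowing by resident firms from foreign banks 206.35, increase in resident deposits held at foreign banks 40.60, foreign purchases of domestic corporate bonds 265.67, domestic pension funds' purchases of foreign equities 219.41, acquisition of a foreign subsidiary by a resident firm (outward FDI) 102.09; primary income: dividends received from foreign subsidiaries of resident firms 107.05, compensation earned by residents employed abroad 56.38; capital account: capital transfers received from emigrants 11.03.)

-623.25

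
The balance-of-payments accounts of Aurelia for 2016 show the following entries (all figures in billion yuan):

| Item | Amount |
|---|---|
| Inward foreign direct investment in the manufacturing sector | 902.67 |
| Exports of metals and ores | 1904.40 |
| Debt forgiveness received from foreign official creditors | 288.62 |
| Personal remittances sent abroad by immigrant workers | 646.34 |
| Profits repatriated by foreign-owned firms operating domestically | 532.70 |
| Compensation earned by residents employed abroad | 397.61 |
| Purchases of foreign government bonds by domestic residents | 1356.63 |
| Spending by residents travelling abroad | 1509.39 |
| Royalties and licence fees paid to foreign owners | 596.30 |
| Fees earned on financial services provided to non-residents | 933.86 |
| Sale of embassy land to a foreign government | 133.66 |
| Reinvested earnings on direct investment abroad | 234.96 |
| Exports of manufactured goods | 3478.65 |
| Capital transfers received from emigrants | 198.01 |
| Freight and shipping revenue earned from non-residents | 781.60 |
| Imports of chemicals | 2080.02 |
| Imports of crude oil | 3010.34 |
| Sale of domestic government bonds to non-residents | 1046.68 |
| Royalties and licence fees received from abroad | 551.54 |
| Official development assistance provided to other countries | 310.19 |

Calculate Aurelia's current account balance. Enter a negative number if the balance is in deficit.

-402.66

Goods: 1904.40 - 3010.34 + 3478.65 - 2080.02 = 292.69
Services: 551.54 + 781.60 - 1509.39 - 596.30 + 933.86 = 161.31
Primary income: -532.70 + 397.61 + 234.96 = 99.87
Secondary income: -310.19 - 646.34 = -956.53
Current account = 292.69 + 161.31 + 99.87 + (-956.53) = -402.66
(Excluded from the current account — financial account: inward foreign direct investment in the manufacturing sector 902.67, purchases of foreign government bonds by domestic residents 1356.63, sale of domestic government bonds to non-residents 1046.68; capital account: debt forgiveness received from foreign official creditors 288.62, sale of embassy land to a foreign government 133.66, capital transfers received from emigrants 198.01.)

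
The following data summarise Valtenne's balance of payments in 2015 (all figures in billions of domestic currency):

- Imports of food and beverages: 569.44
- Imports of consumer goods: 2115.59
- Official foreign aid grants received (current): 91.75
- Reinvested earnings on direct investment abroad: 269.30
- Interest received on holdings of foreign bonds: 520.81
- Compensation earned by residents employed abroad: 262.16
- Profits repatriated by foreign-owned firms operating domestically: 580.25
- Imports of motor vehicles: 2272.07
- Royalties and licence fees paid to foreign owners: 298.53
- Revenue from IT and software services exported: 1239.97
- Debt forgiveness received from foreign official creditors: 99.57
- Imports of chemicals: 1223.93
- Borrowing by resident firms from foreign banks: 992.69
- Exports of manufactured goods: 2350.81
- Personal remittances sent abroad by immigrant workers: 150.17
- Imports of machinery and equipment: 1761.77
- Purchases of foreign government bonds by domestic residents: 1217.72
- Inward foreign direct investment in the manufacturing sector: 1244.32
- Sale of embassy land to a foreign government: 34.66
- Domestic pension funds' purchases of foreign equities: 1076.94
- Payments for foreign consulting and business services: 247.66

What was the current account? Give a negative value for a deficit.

Goods: -2115.59 + 2350.81 - 2272.07 - 1761.77 - 569.44 - 1223.93 = -5591.99
Services: 1239.97 - 298.53 - 247.66 = 693.78
Primary income: 269.30 - 580.25 + 262.16 + 520.81 = 472.02
Secondary income: 91.75 - 150.17 = -58.42
Current account = (-5591.99) + 693.78 + 472.02 + (-58.42) = -4484.61
(Excluded from the current account — capital account: debt forgiveness received from foreign official creditors 99.57, sale of embassy land to a foreign government 34.66; financial account: borrowing by resident firms from foreign banks 992.69, purchases of foreign government bonds by domestic residents 1217.72, inward foreign direct investment in the manufacturing sector 1244.32, domestic pension funds' purchases of foreign equities 1076.94.)

-4484.61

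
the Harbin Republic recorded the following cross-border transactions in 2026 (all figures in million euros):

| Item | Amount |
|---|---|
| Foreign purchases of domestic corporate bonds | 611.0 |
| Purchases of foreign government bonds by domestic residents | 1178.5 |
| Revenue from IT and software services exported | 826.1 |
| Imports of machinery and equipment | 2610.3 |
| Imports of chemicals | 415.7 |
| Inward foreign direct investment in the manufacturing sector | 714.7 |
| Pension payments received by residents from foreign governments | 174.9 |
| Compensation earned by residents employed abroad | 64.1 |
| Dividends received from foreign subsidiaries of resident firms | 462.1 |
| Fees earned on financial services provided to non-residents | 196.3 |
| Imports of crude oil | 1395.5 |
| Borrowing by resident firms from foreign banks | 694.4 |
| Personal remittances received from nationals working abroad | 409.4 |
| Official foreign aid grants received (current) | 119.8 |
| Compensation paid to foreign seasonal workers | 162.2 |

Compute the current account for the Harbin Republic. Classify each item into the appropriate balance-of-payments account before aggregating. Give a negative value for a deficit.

-2331.0

Goods: -415.7 - 1395.5 - 2610.3 = -4421.5
Services: 826.1 + 196.3 = 1022.4
Primary income: 462.1 + 64.1 - 162.2 = 364.0
Secondary income: 409.4 + 119.8 + 174.9 = 704.1
Current account = (-4421.5) + 1022.4 + 364.0 + 704.1 = -2331.0
(Excluded from the current account — financial account: foreign purchases of domestic corporate bonds 611.0, purchases of foreign government bonds by domestic residents 1178.5, inward foreign direct investment in the manufacturing sector 714.7, borrowing by resident firms from foreign banks 694.4.)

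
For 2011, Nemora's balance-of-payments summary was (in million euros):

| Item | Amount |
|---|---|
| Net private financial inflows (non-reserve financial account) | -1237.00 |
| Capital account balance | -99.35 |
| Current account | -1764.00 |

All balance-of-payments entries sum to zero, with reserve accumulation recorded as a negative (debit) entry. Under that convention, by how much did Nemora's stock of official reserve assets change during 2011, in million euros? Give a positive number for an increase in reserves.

-3100.35

Official reserve transactions balance = -((-1764.00) + (-99.35) + (-1237.00)) = 3100.35
An accumulation of reserves is recorded as a debit (negative entry), so the change in the stock of reserves is the negative of that balance.
Change in official reserves = -(3100.35) = -3100.35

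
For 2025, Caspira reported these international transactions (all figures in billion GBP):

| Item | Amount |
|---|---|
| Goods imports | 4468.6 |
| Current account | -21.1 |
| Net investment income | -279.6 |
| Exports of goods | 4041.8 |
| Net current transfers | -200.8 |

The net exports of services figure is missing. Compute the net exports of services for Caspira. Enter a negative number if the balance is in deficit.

886.1

Current account = goods balance + services balance + net primary income + net secondary income
Sum of the known components = -907.2
Net exports of services = CA - (known components) = -21.1 - (-907.2) = 886.1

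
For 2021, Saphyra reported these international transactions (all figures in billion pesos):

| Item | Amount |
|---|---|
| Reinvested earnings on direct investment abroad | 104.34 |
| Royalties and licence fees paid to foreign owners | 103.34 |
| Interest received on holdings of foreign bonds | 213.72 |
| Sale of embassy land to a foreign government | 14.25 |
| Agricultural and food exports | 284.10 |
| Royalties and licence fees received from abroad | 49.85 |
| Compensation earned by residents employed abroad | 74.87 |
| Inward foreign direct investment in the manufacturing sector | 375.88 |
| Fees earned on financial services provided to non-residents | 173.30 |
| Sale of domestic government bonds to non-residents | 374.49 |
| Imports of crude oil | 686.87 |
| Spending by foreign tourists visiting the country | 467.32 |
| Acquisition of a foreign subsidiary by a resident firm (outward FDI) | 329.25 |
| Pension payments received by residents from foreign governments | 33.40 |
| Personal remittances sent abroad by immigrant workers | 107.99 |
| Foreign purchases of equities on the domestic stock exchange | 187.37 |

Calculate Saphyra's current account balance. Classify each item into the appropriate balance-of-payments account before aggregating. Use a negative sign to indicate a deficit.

Goods: 284.10 - 686.87 = -402.77
Services: 467.32 - 103.34 + 49.85 + 173.30 = 587.13
Primary income: 74.87 + 213.72 + 104.34 = 392.93
Secondary income: -107.99 + 33.40 = -74.59
Current account = (-402.77) + 587.13 + 392.93 + (-74.59) = 502.70
(Excluded from the current account — capital account: sale of embassy land to a foreign government 14.25; financial account: inward foreign direct investment in the manufacturing sector 375.88, sale of domestic government bonds to non-residents 374.49, acquisition of a foreign subsidiary by a resident firm (outward FDI) 329.25, foreign purchases of equities on the domestic stock exchange 187.37.)

502.70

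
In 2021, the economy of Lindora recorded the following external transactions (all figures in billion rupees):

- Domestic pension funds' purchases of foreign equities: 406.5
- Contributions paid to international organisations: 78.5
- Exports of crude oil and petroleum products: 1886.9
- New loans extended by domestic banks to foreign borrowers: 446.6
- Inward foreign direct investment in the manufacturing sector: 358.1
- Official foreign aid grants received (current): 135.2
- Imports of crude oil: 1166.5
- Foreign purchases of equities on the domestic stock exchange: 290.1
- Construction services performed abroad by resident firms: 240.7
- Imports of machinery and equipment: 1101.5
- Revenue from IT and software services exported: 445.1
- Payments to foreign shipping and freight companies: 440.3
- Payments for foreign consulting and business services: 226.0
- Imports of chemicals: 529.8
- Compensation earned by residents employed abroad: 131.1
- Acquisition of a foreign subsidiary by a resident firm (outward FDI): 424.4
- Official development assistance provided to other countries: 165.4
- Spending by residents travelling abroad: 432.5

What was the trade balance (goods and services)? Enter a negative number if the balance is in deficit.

-1323.9

Goods: 1886.9 - 1166.5 - 529.8 - 1101.5 = -910.9
Services: -432.5 + 445.1 + 240.7 - 440.3 - 226.0 = -413.0
Trade balance = -910.9 + (-413.0) = -1323.9
(Excluded from the trade balance — financial account: domestic pension funds' purchases of foreign equities 406.5, new loans extended by domestic banks to foreign borrowers 446.6, inward foreign direct investment in the manufacturing sector 358.1, foreign purchases of equities on the domestic stock exchange 290.1, acquisition of a foreign subsidiary by a resident firm (outward FDI) 424.4; secondary income: contributions paid to international organisations 78.5, official foreign aid grants received (current) 135.2, official development assistance provided to other countries 165.4; primary income: compensation earned by residents employed abroad 131.1.)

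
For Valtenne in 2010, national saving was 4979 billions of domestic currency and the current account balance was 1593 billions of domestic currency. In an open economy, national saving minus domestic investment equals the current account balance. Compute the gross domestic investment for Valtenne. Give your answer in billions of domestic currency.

I = S - CA = 4979 - 1593 = 3386

3386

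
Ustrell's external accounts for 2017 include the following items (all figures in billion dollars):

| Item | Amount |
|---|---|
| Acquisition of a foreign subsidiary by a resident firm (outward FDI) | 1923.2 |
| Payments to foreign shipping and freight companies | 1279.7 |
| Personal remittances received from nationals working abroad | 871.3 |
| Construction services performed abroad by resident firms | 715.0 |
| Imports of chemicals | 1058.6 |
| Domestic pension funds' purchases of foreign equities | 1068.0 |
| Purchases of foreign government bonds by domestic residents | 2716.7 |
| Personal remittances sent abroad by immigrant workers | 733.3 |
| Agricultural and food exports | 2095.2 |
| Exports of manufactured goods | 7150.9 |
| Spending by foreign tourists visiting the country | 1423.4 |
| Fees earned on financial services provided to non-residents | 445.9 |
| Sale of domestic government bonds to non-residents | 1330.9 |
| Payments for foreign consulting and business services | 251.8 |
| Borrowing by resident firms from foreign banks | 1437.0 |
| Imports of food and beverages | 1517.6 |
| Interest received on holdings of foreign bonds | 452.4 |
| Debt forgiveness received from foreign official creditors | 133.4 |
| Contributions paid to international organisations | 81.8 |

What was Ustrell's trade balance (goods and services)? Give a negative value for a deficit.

Goods: 7150.9 - 1517.6 + 2095.2 - 1058.6 = 6669.9
Services: 715.0 - 251.8 + 1423.4 + 445.9 - 1279.7 = 1052.8
Trade balance = 6669.9 + 1052.8 = 7722.7
(Excluded from the trade balance — financial account: acquisition of a foreign subsidiary by a resident firm (outward FDI) 1923.2, domestic pension funds' purchases of foreign equities 1068.0, purchases of foreign government bonds by domestic residents 2716.7, sale of domestic government bonds to non-residents 1330.9, borrowing by resident firms from foreign banks 1437.0; secondary income: personal remittances received from nationals working abroad 871.3, personal remittances sent abroad by immigrant workers 733.3, contributions paid to international organisations 81.8; primary income: interest received on holdings of foreign bonds 452.4; capital account: debt forgiveness received from foreign official creditors 133.4.)

7722.7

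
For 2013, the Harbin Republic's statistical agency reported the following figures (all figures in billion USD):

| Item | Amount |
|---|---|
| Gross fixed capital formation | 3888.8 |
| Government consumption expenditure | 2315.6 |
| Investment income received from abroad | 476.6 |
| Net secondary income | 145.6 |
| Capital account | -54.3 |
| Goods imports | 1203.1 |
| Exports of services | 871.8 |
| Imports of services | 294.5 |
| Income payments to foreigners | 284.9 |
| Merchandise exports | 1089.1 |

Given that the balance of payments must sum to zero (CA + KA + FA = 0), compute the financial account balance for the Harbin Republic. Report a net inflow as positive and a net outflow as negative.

-746.3

Goods balance = 1089.1 - 1203.1 = -114.0
Services balance = 871.8 - 294.5 = 577.3
Trade balance (goods + services) = -114.0 + 577.3 = 463.3
Net primary income = 476.6 - 284.9 = 191.7
Net secondary income = 145.6
Current account = 463.3 + 191.7 + 145.6 = 800.6
Financial account = -(800.6 + (-54.3)) = -746.3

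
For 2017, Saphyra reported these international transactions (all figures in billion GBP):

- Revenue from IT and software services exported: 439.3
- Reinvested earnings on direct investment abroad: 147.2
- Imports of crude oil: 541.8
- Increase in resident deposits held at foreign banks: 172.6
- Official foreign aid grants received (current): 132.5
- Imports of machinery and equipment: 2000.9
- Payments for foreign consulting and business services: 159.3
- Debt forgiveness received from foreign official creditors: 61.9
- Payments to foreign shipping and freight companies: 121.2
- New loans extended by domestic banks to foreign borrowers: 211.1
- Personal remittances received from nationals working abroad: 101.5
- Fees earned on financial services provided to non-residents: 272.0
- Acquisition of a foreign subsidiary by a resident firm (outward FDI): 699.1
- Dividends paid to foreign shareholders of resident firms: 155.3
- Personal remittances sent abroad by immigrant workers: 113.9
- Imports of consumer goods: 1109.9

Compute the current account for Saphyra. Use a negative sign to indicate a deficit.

-3109.8

Goods: -2000.9 - 1109.9 - 541.8 = -3652.6
Services: 272.0 + 439.3 - 159.3 - 121.2 = 430.8
Primary income: -155.3 + 147.2 = -8.1
Secondary income: 101.5 - 113.9 + 132.5 = 120.1
Current account = (-3652.6) + 430.8 + (-8.1) + 120.1 = -3109.8
(Excluded from the current account — financial account: increase in resident deposits held at foreign banks 172.6, new loans extended by domestic banks to foreign borrowers 211.1, acquisition of a foreign subsidiary by a resident firm (outward FDI) 699.1; capital account: debt forgiveness received from foreign official creditors 61.9.)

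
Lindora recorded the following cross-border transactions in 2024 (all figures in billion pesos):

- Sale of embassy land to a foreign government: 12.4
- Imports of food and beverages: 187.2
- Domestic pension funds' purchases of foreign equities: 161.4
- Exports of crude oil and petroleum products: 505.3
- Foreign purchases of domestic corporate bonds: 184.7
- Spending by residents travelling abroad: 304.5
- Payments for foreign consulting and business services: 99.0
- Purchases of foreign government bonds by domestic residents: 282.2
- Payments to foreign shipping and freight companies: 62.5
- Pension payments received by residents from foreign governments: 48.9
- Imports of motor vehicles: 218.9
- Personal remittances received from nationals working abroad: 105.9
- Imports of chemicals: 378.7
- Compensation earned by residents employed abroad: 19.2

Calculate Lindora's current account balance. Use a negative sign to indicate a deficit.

-571.5

Goods: -218.9 - 187.2 + 505.3 - 378.7 = -279.5
Services: -304.5 - 62.5 - 99.0 = -466.0
Primary income: 19.2
Secondary income: 48.9 + 105.9 = 154.8
Current account = (-279.5) + (-466.0) + 19.2 + 154.8 = -571.5
(Excluded from the current account — capital account: sale of embassy land to a foreign government 12.4; financial account: domestic pension funds' purchases of foreign equities 161.4, foreign purchases of domestic corporate bonds 184.7, purchases of foreign government bonds by domestic residents 282.2.)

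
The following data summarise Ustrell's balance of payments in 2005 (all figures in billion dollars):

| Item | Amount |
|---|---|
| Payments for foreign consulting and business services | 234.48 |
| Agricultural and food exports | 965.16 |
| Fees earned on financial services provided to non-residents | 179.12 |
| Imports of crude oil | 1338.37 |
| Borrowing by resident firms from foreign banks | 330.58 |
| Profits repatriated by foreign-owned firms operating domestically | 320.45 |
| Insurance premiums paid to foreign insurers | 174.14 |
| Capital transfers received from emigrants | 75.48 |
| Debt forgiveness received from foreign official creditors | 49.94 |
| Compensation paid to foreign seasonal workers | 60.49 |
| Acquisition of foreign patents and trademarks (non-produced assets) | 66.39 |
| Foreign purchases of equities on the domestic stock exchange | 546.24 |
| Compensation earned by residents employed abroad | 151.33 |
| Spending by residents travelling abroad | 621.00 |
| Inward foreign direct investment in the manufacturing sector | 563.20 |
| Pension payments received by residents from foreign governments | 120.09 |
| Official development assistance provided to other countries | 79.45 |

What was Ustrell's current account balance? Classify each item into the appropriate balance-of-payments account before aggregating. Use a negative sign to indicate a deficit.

-1412.68

Goods: 965.16 - 1338.37 = -373.21
Services: -234.48 - 621.00 - 174.14 + 179.12 = -850.50
Primary income: 151.33 - 60.49 - 320.45 = -229.61
Secondary income: -79.45 + 120.09 = 40.64
Current account = (-373.21) + (-850.50) + (-229.61) + 40.64 = -1412.68
(Excluded from the current account — financial account: borrowing by resident firms from foreign banks 330.58, foreign purchases of equities on the domestic stock exchange 546.24, inward foreign direct investment in the manufacturing sector 563.20; capital account: capital transfers received from emigrants 75.48, debt forgiveness received from foreign official creditors 49.94, acquisition of foreign patents and trademarks (non-produced assets) 66.39.)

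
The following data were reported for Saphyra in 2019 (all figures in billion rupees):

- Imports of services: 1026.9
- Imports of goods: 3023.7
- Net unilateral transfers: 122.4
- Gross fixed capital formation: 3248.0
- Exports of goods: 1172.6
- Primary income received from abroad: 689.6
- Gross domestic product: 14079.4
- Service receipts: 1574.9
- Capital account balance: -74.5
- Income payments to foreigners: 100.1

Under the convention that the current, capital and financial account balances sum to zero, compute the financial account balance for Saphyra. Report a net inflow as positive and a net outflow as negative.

Goods balance = 1172.6 - 3023.7 = -1851.1
Services balance = 1574.9 - 1026.9 = 548.0
Trade balance (goods + services) = -1851.1 + 548.0 = -1303.1
Net primary income = 689.6 - 100.1 = 589.5
Net secondary income = 122.4
Current account = -1303.1 + 589.5 + 122.4 = -591.2
Financial account = -(-591.2 + (-74.5)) = 665.7

665.7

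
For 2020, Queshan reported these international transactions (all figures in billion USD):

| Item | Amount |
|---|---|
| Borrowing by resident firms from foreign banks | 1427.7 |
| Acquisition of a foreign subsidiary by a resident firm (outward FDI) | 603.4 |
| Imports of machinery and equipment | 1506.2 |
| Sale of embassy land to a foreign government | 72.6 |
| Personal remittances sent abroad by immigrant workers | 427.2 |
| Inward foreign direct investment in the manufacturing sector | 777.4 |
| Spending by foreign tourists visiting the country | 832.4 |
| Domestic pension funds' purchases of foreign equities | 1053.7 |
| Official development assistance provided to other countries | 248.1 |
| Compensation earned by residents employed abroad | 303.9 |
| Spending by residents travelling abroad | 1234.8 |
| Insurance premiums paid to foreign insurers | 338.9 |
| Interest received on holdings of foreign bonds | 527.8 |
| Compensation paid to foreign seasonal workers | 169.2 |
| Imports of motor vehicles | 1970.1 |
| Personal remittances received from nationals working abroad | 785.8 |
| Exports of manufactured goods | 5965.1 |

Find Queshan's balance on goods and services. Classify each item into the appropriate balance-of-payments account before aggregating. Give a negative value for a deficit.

Goods: -1506.2 + 5965.1 - 1970.1 = 2488.8
Services: -338.9 - 1234.8 + 832.4 = -741.3
Trade balance = 2488.8 + (-741.3) = 1747.5
(Excluded from the trade balance — financial account: borrowing by resident firms from foreign banks 1427.7, acquisition of a foreign subsidiary by a resident firm (outward FDI) 603.4, inward foreign direct investment in the manufacturing sector 777.4, domestic pension funds' purchases of foreign equities 1053.7; capital account: sale of embassy land to a foreign government 72.6; secondary income: personal remittances sent abroad by immigrant workers 427.2, official development assistance provided to other countries 248.1, personal remittances received from nationals working abroad 785.8; primary income: compensation earned by residents employed abroad 303.9, interest received on holdings of foreign bonds 527.8, compensation paid to foreign seasonal workers 169.2.)

1747.5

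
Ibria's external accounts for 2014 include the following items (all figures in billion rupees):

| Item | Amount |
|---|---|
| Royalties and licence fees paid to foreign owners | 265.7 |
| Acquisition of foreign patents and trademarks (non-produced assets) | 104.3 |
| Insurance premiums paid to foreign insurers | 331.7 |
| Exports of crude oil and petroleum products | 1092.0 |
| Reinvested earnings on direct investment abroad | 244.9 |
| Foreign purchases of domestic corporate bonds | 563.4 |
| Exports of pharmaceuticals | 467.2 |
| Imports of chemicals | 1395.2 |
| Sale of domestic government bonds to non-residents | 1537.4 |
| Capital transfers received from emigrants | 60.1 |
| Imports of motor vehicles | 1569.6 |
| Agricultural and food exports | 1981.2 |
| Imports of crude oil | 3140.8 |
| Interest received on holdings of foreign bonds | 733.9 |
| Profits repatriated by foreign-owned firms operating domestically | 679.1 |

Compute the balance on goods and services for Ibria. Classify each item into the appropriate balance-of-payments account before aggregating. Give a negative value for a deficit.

-3162.6

Goods: 1981.2 - 1569.6 - 1395.2 + 467.2 + 1092.0 - 3140.8 = -2565.2
Services: -331.7 - 265.7 = -597.4
Trade balance = -2565.2 + (-597.4) = -3162.6
(Excluded from the trade balance — capital account: acquisition of foreign patents and trademarks (non-produced assets) 104.3, capital transfers received from emigrants 60.1; primary income: reinvested earnings on direct investment abroad 244.9, interest received on holdings of foreign bonds 733.9, profits repatriated by foreign-owned firms operating domestically 679.1; financial account: foreign purchases of domestic corporate bonds 563.4, sale of domestic government bonds to non-residents 1537.4.)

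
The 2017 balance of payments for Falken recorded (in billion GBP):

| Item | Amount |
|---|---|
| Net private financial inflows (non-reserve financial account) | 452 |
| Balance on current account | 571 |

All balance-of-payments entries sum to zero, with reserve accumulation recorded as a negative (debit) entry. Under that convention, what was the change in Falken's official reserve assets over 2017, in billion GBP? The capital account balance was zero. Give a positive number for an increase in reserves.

Official reserve transactions balance = -(571 + 452) = -1023
An accumulation of reserves is recorded as a debit (negative entry), so the change in the stock of reserves is the negative of that balance.
Change in official reserves = -(-1023) = 1023

1023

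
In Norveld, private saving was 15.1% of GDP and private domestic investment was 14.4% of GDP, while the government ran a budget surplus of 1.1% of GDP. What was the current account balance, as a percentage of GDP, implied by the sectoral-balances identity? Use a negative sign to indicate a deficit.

1.8

By the sectoral-balances identity, CA = (S_private - I) + (T - G).
Private balance = 15.1 - 14.4 = 0.7
Government balance (T - G) = 1.1
CA = 0.7 + 1.1 = 1.8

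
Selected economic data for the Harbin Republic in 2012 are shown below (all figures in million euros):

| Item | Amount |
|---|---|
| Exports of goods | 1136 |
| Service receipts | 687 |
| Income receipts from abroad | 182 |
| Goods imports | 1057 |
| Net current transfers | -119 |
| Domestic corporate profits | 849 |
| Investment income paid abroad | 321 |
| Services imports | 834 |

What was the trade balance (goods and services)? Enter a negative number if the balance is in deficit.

Goods balance = 1136 - 1057 = 79
Services balance = 687 - 834 = -147
Trade balance (goods + services) = 79 + (-147) = -68

-68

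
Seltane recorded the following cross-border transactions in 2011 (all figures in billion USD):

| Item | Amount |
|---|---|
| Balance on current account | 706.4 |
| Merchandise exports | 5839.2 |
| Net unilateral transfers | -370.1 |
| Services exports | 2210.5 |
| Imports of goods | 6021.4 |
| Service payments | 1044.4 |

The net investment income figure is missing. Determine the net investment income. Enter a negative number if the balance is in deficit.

Current account = goods balance + services balance + net primary income + net secondary income
Sum of the known components = 613.8
Net investment income = CA - (known components) = 706.4 - 613.8 = 92.6

92.6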